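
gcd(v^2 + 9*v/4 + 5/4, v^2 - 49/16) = 1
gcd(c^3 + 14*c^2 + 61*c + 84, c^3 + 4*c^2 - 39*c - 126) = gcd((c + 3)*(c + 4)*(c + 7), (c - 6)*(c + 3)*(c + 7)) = c^2 + 10*c + 21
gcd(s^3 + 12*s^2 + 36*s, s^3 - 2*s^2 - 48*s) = s^2 + 6*s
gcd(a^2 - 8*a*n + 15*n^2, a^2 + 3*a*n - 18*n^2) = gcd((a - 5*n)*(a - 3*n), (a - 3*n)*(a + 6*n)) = a - 3*n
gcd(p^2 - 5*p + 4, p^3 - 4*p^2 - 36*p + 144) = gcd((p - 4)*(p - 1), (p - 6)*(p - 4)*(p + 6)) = p - 4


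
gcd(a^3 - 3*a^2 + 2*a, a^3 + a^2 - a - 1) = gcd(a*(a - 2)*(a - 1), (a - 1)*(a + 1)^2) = a - 1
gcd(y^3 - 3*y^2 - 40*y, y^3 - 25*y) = y^2 + 5*y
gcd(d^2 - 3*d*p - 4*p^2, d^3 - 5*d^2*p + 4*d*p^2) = -d + 4*p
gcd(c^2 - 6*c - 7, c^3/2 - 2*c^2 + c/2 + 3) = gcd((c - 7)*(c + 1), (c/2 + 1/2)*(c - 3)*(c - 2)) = c + 1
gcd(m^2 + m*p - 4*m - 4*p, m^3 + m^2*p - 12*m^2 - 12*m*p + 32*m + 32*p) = m^2 + m*p - 4*m - 4*p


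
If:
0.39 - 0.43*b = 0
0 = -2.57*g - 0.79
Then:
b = 0.91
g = -0.31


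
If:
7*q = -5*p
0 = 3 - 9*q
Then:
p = -7/15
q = 1/3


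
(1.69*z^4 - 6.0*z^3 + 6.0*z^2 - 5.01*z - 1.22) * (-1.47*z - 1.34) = -2.4843*z^5 + 6.5554*z^4 - 0.779999999999999*z^3 - 0.675300000000002*z^2 + 8.5068*z + 1.6348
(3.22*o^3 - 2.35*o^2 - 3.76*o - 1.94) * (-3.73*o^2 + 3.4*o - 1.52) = -12.0106*o^5 + 19.7135*o^4 + 1.1404*o^3 - 1.9758*o^2 - 0.880800000000001*o + 2.9488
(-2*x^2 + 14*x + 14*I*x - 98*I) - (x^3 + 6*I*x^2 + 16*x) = -x^3 - 2*x^2 - 6*I*x^2 - 2*x + 14*I*x - 98*I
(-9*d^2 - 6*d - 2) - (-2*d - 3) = -9*d^2 - 4*d + 1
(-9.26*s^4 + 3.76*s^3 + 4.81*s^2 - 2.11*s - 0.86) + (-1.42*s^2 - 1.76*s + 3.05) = -9.26*s^4 + 3.76*s^3 + 3.39*s^2 - 3.87*s + 2.19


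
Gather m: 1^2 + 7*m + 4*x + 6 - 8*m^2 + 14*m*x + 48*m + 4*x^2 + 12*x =-8*m^2 + m*(14*x + 55) + 4*x^2 + 16*x + 7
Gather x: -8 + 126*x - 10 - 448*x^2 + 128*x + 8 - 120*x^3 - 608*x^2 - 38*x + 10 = -120*x^3 - 1056*x^2 + 216*x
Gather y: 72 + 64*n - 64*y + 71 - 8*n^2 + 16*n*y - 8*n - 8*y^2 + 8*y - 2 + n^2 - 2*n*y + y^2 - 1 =-7*n^2 + 56*n - 7*y^2 + y*(14*n - 56) + 140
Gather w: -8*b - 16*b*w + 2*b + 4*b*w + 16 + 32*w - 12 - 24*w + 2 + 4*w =-6*b + w*(12 - 12*b) + 6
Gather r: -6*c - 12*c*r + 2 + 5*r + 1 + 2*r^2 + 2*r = -6*c + 2*r^2 + r*(7 - 12*c) + 3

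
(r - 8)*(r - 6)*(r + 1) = r^3 - 13*r^2 + 34*r + 48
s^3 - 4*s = s*(s - 2)*(s + 2)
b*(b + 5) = b^2 + 5*b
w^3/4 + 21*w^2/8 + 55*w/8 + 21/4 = (w/4 + 1/2)*(w + 3/2)*(w + 7)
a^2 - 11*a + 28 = (a - 7)*(a - 4)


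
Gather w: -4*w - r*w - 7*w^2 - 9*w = -7*w^2 + w*(-r - 13)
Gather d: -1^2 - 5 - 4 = -10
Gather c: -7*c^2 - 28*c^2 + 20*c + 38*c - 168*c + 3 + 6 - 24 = -35*c^2 - 110*c - 15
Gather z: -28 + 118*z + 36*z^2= 36*z^2 + 118*z - 28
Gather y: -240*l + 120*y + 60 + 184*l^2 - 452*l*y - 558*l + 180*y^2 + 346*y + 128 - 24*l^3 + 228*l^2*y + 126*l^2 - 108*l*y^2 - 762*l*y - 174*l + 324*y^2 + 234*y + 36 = -24*l^3 + 310*l^2 - 972*l + y^2*(504 - 108*l) + y*(228*l^2 - 1214*l + 700) + 224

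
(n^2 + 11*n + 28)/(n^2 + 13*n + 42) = (n + 4)/(n + 6)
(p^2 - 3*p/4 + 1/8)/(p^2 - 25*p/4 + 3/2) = (p - 1/2)/(p - 6)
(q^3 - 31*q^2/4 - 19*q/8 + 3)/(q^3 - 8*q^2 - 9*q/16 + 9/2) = 2*(2*q - 1)/(4*q - 3)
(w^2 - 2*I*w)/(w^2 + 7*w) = (w - 2*I)/(w + 7)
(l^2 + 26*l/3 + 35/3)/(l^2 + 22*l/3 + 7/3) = (3*l + 5)/(3*l + 1)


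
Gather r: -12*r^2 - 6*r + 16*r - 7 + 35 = -12*r^2 + 10*r + 28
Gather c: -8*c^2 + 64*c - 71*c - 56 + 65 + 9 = -8*c^2 - 7*c + 18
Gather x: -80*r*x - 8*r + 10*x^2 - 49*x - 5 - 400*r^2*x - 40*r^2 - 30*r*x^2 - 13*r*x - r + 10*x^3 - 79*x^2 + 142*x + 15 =-40*r^2 - 9*r + 10*x^3 + x^2*(-30*r - 69) + x*(-400*r^2 - 93*r + 93) + 10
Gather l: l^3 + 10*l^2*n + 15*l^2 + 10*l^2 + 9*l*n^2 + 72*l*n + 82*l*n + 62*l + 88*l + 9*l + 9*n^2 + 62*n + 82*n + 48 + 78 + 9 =l^3 + l^2*(10*n + 25) + l*(9*n^2 + 154*n + 159) + 9*n^2 + 144*n + 135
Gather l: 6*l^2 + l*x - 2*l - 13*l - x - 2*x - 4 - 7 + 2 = 6*l^2 + l*(x - 15) - 3*x - 9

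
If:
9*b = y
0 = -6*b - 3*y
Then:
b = 0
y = 0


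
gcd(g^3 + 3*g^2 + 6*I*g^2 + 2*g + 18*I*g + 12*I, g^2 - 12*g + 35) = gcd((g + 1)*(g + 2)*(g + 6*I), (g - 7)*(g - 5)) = 1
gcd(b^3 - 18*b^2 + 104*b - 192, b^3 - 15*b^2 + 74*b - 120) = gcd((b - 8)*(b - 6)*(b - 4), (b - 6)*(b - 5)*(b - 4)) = b^2 - 10*b + 24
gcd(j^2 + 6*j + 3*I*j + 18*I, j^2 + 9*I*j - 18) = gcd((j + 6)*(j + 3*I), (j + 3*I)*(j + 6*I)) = j + 3*I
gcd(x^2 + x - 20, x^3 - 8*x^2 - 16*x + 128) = x - 4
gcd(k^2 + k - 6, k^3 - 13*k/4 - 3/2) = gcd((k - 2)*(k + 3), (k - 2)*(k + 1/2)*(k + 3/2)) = k - 2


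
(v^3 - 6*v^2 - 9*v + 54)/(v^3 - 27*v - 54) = (v - 3)/(v + 3)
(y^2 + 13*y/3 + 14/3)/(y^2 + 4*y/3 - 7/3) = (y + 2)/(y - 1)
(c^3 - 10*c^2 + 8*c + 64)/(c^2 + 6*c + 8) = (c^2 - 12*c + 32)/(c + 4)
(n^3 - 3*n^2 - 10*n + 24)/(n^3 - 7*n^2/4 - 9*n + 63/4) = 4*(n^2 - 6*n + 8)/(4*n^2 - 19*n + 21)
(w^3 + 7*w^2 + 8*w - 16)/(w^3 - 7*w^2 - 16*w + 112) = (w^2 + 3*w - 4)/(w^2 - 11*w + 28)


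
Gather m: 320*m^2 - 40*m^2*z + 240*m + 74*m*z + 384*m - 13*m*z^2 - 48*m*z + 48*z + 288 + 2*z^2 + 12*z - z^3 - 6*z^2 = m^2*(320 - 40*z) + m*(-13*z^2 + 26*z + 624) - z^3 - 4*z^2 + 60*z + 288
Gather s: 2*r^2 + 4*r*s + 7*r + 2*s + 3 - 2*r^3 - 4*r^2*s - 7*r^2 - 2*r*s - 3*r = -2*r^3 - 5*r^2 + 4*r + s*(-4*r^2 + 2*r + 2) + 3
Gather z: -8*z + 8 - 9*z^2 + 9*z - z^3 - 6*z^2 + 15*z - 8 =-z^3 - 15*z^2 + 16*z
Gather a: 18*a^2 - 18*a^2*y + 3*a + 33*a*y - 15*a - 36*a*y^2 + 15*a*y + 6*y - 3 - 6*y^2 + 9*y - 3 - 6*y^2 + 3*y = a^2*(18 - 18*y) + a*(-36*y^2 + 48*y - 12) - 12*y^2 + 18*y - 6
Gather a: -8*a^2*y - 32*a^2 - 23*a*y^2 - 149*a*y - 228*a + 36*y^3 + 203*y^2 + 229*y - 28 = a^2*(-8*y - 32) + a*(-23*y^2 - 149*y - 228) + 36*y^3 + 203*y^2 + 229*y - 28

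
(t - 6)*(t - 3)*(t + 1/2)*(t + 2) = t^4 - 13*t^3/2 - 7*t^2/2 + 36*t + 18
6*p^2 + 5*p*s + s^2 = (2*p + s)*(3*p + s)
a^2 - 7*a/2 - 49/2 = (a - 7)*(a + 7/2)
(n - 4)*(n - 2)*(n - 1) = n^3 - 7*n^2 + 14*n - 8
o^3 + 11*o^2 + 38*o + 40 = (o + 2)*(o + 4)*(o + 5)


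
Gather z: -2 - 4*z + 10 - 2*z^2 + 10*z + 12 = -2*z^2 + 6*z + 20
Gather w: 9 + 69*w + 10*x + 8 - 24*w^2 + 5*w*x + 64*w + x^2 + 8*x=-24*w^2 + w*(5*x + 133) + x^2 + 18*x + 17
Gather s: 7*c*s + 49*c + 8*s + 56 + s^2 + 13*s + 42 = 49*c + s^2 + s*(7*c + 21) + 98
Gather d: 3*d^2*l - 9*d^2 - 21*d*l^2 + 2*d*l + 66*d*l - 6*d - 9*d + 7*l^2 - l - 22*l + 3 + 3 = d^2*(3*l - 9) + d*(-21*l^2 + 68*l - 15) + 7*l^2 - 23*l + 6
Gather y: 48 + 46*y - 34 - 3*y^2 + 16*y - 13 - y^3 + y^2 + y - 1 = -y^3 - 2*y^2 + 63*y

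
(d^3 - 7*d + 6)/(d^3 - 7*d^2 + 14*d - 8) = (d + 3)/(d - 4)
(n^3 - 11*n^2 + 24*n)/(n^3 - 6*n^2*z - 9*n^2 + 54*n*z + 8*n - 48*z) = n*(3 - n)/(-n^2 + 6*n*z + n - 6*z)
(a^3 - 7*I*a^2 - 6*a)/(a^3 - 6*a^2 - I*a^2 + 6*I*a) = (a - 6*I)/(a - 6)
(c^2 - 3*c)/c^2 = (c - 3)/c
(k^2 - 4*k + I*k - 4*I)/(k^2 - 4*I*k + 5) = (k - 4)/(k - 5*I)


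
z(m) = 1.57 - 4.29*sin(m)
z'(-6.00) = -4.12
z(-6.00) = 0.37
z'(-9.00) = 3.91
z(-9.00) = 3.34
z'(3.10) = 4.29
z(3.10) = 1.39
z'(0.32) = -4.07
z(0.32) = 0.22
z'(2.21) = 2.56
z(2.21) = -1.87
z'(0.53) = -3.70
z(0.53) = -0.60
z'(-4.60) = 0.48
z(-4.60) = -2.69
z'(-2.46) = 3.33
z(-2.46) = 4.27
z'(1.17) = -1.67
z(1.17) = -2.38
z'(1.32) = -1.06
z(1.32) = -2.59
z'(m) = -4.29*cos(m)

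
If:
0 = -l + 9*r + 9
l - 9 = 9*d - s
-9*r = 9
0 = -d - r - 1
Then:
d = 0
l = 0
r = -1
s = 9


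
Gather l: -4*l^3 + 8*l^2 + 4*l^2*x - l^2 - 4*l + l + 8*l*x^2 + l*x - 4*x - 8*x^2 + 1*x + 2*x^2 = -4*l^3 + l^2*(4*x + 7) + l*(8*x^2 + x - 3) - 6*x^2 - 3*x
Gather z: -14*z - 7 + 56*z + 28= 42*z + 21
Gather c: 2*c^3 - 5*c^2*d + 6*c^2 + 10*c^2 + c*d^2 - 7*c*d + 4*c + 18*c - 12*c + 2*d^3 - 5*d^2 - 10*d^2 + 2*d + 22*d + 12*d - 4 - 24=2*c^3 + c^2*(16 - 5*d) + c*(d^2 - 7*d + 10) + 2*d^3 - 15*d^2 + 36*d - 28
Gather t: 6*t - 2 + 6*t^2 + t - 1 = 6*t^2 + 7*t - 3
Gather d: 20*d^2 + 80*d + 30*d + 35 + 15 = 20*d^2 + 110*d + 50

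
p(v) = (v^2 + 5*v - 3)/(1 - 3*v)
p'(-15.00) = -0.34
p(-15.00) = 3.20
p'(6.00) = -0.35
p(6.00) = -3.71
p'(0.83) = -1.98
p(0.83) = -1.23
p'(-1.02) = -0.56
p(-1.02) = -1.74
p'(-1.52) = -0.45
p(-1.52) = -1.49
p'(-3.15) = -0.37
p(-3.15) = -0.84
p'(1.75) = -0.54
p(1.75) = -2.07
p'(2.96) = -0.39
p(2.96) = -2.61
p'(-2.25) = -0.39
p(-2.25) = -1.19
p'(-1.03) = -0.55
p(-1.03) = -1.73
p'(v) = (2*v + 5)/(1 - 3*v) + 3*(v^2 + 5*v - 3)/(1 - 3*v)^2 = (-3*v^2 + 2*v - 4)/(9*v^2 - 6*v + 1)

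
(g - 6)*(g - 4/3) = g^2 - 22*g/3 + 8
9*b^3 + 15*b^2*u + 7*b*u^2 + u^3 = (b + u)*(3*b + u)^2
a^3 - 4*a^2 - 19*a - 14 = (a - 7)*(a + 1)*(a + 2)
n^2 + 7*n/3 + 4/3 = (n + 1)*(n + 4/3)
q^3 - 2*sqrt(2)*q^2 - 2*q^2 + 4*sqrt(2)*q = q*(q - 2)*(q - 2*sqrt(2))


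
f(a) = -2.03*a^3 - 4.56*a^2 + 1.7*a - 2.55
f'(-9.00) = -409.51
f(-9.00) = 1092.66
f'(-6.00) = -162.82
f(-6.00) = 261.57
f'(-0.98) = 4.79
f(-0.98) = -6.68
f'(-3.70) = -47.93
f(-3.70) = 31.56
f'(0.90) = -11.44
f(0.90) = -6.19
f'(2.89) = -75.52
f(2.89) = -84.72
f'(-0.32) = 3.99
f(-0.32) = -3.49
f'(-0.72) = 5.11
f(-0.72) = -5.38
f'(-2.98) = -25.20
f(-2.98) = 5.61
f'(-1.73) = -0.75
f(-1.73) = -8.63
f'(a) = -6.09*a^2 - 9.12*a + 1.7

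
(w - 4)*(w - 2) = w^2 - 6*w + 8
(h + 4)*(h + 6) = h^2 + 10*h + 24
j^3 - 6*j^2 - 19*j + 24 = (j - 8)*(j - 1)*(j + 3)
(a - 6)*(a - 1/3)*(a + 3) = a^3 - 10*a^2/3 - 17*a + 6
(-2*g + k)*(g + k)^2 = -2*g^3 - 3*g^2*k + k^3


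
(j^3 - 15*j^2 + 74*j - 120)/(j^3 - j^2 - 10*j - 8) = (j^2 - 11*j + 30)/(j^2 + 3*j + 2)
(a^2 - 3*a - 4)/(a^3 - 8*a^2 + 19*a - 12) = (a + 1)/(a^2 - 4*a + 3)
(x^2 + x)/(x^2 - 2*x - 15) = x*(x + 1)/(x^2 - 2*x - 15)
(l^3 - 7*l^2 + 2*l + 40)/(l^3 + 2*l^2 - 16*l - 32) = (l - 5)/(l + 4)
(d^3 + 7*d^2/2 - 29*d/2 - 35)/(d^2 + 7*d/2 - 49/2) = (d^2 + 7*d + 10)/(d + 7)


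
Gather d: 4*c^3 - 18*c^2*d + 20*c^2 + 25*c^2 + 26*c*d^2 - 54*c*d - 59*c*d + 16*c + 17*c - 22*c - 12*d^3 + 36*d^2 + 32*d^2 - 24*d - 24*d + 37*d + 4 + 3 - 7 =4*c^3 + 45*c^2 + 11*c - 12*d^3 + d^2*(26*c + 68) + d*(-18*c^2 - 113*c - 11)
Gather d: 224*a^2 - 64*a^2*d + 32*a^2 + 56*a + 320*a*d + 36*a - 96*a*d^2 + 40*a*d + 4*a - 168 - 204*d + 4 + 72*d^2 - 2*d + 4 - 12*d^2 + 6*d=256*a^2 + 96*a + d^2*(60 - 96*a) + d*(-64*a^2 + 360*a - 200) - 160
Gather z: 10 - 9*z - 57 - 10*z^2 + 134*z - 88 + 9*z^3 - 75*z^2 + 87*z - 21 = 9*z^3 - 85*z^2 + 212*z - 156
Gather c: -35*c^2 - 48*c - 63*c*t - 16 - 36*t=-35*c^2 + c*(-63*t - 48) - 36*t - 16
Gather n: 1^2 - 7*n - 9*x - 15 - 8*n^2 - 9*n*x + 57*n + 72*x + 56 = -8*n^2 + n*(50 - 9*x) + 63*x + 42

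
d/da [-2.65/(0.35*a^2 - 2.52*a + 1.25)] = (1.855*a - 6.678)/(0.35*a^2 - 2.52*a + 1.25)^2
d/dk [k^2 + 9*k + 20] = 2*k + 9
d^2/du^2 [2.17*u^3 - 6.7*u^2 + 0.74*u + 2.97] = 13.02*u - 13.4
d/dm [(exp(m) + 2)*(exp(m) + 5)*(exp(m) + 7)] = (3*exp(2*m) + 28*exp(m) + 59)*exp(m)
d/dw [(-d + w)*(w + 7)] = -d + 2*w + 7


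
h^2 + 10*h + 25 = (h + 5)^2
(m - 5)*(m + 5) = m^2 - 25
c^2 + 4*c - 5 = (c - 1)*(c + 5)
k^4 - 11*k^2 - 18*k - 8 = (k - 4)*(k + 1)^2*(k + 2)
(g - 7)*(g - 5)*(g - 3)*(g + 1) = g^4 - 14*g^3 + 56*g^2 - 34*g - 105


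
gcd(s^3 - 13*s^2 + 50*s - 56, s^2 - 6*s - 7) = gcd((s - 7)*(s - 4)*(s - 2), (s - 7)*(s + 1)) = s - 7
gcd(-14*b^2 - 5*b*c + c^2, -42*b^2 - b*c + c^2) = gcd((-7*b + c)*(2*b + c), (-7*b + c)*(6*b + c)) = 7*b - c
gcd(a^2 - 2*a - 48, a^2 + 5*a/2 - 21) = a + 6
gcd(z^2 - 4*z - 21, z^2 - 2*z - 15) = z + 3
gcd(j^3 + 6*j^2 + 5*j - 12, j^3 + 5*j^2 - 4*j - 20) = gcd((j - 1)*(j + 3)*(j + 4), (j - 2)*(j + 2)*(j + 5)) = 1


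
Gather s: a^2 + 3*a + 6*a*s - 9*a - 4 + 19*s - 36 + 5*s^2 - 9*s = a^2 - 6*a + 5*s^2 + s*(6*a + 10) - 40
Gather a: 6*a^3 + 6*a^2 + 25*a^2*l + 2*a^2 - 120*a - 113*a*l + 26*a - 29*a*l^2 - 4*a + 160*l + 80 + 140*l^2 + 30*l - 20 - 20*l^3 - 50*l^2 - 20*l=6*a^3 + a^2*(25*l + 8) + a*(-29*l^2 - 113*l - 98) - 20*l^3 + 90*l^2 + 170*l + 60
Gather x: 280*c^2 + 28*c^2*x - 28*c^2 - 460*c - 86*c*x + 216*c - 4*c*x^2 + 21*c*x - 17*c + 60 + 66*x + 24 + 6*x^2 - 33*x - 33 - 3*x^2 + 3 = 252*c^2 - 261*c + x^2*(3 - 4*c) + x*(28*c^2 - 65*c + 33) + 54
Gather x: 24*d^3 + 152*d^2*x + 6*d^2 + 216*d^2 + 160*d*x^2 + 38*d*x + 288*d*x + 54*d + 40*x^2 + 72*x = 24*d^3 + 222*d^2 + 54*d + x^2*(160*d + 40) + x*(152*d^2 + 326*d + 72)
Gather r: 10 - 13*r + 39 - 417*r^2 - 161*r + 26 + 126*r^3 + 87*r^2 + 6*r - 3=126*r^3 - 330*r^2 - 168*r + 72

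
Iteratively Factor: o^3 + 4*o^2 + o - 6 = (o + 2)*(o^2 + 2*o - 3) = (o - 1)*(o + 2)*(o + 3)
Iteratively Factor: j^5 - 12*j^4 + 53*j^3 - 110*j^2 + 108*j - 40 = (j - 1)*(j^4 - 11*j^3 + 42*j^2 - 68*j + 40) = (j - 2)*(j - 1)*(j^3 - 9*j^2 + 24*j - 20) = (j - 5)*(j - 2)*(j - 1)*(j^2 - 4*j + 4) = (j - 5)*(j - 2)^2*(j - 1)*(j - 2)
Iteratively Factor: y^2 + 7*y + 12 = (y + 4)*(y + 3)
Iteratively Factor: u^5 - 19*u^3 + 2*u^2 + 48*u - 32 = (u - 1)*(u^4 + u^3 - 18*u^2 - 16*u + 32) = (u - 4)*(u - 1)*(u^3 + 5*u^2 + 2*u - 8) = (u - 4)*(u - 1)*(u + 4)*(u^2 + u - 2) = (u - 4)*(u - 1)^2*(u + 4)*(u + 2)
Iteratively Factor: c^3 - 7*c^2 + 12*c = (c - 4)*(c^2 - 3*c) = (c - 4)*(c - 3)*(c)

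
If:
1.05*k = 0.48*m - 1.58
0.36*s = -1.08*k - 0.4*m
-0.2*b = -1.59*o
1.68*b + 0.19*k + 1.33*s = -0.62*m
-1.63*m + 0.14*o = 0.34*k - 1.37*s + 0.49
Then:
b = -1.56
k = -0.96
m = 1.19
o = -0.20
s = 1.56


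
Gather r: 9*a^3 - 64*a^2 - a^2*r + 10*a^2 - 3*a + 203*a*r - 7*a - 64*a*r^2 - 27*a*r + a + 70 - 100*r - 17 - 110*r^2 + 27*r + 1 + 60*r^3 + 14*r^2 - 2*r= 9*a^3 - 54*a^2 - 9*a + 60*r^3 + r^2*(-64*a - 96) + r*(-a^2 + 176*a - 75) + 54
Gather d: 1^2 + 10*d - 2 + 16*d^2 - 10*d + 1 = 16*d^2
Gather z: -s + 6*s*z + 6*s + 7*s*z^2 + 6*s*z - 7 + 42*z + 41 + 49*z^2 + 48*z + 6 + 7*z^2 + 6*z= 5*s + z^2*(7*s + 56) + z*(12*s + 96) + 40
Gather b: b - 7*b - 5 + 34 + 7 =36 - 6*b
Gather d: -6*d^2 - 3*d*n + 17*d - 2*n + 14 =-6*d^2 + d*(17 - 3*n) - 2*n + 14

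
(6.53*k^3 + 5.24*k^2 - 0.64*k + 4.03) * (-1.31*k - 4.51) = -8.5543*k^4 - 36.3147*k^3 - 22.794*k^2 - 2.3929*k - 18.1753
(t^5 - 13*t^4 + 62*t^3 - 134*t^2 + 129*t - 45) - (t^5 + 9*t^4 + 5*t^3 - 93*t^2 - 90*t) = -22*t^4 + 57*t^3 - 41*t^2 + 219*t - 45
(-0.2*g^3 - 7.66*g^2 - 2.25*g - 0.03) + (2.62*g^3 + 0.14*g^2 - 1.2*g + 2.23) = 2.42*g^3 - 7.52*g^2 - 3.45*g + 2.2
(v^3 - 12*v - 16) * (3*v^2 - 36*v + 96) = 3*v^5 - 36*v^4 + 60*v^3 + 384*v^2 - 576*v - 1536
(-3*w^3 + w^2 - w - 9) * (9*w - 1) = -27*w^4 + 12*w^3 - 10*w^2 - 80*w + 9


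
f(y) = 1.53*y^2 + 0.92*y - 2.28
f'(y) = 3.06*y + 0.92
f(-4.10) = 19.67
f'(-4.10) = -11.63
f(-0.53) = -2.34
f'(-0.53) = -0.70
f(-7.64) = 80.00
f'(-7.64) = -22.46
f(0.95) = -0.03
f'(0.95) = 3.83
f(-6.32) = 53.02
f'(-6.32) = -18.42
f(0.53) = -1.36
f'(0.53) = 2.54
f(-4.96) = 30.80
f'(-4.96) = -14.26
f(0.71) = -0.86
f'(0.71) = 3.09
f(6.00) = 58.32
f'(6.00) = 19.28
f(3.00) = 14.25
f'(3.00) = 10.10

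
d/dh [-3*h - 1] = -3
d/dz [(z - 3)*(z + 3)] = 2*z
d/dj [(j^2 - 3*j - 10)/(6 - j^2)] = (-3*j^2 - 8*j - 18)/(j^4 - 12*j^2 + 36)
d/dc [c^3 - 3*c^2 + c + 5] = 3*c^2 - 6*c + 1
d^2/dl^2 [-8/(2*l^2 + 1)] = 32*(1 - 6*l^2)/(2*l^2 + 1)^3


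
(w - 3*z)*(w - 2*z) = w^2 - 5*w*z + 6*z^2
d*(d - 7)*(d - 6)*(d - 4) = d^4 - 17*d^3 + 94*d^2 - 168*d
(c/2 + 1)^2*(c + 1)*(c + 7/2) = c^4/4 + 17*c^3/8 + 51*c^2/8 + 8*c + 7/2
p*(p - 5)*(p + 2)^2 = p^4 - p^3 - 16*p^2 - 20*p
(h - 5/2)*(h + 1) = h^2 - 3*h/2 - 5/2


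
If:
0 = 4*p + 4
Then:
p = -1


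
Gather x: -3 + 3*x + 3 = 3*x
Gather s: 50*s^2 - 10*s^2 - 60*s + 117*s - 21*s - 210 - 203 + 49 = 40*s^2 + 36*s - 364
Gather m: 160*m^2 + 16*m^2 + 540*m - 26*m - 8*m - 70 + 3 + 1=176*m^2 + 506*m - 66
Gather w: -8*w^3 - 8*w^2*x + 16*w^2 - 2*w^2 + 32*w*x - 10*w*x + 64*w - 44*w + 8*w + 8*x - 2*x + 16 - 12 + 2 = -8*w^3 + w^2*(14 - 8*x) + w*(22*x + 28) + 6*x + 6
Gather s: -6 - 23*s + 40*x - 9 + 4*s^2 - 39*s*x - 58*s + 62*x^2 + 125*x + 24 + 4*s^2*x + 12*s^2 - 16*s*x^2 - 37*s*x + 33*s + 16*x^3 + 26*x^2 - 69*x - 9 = s^2*(4*x + 16) + s*(-16*x^2 - 76*x - 48) + 16*x^3 + 88*x^2 + 96*x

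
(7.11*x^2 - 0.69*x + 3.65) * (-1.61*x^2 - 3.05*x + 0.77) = -11.4471*x^4 - 20.5746*x^3 + 1.7027*x^2 - 11.6638*x + 2.8105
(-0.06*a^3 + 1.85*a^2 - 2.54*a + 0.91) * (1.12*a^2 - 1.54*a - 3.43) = -0.0672*a^5 + 2.1644*a^4 - 5.488*a^3 - 1.4147*a^2 + 7.3108*a - 3.1213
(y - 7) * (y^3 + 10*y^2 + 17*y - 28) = y^4 + 3*y^3 - 53*y^2 - 147*y + 196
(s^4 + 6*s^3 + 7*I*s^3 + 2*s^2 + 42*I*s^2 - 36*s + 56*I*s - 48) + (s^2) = s^4 + 6*s^3 + 7*I*s^3 + 3*s^2 + 42*I*s^2 - 36*s + 56*I*s - 48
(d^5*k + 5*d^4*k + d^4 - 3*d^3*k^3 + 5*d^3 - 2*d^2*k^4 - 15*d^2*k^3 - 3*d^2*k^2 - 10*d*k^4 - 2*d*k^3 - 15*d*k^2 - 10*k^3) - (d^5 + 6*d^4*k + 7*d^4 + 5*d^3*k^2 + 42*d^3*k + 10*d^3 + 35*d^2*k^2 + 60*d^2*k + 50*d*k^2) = d^5*k - d^5 - d^4*k - 6*d^4 - 3*d^3*k^3 - 5*d^3*k^2 - 42*d^3*k - 5*d^3 - 2*d^2*k^4 - 15*d^2*k^3 - 38*d^2*k^2 - 60*d^2*k - 10*d*k^4 - 2*d*k^3 - 65*d*k^2 - 10*k^3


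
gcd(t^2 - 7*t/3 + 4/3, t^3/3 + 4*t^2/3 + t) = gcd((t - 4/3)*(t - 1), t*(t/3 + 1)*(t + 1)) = 1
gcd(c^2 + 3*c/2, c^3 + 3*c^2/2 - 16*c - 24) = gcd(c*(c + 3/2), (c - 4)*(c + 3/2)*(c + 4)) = c + 3/2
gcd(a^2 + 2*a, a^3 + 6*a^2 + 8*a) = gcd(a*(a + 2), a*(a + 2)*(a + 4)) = a^2 + 2*a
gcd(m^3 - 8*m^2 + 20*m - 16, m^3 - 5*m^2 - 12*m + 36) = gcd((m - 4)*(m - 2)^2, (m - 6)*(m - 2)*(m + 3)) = m - 2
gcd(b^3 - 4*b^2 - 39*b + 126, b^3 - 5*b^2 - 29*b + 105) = b^2 - 10*b + 21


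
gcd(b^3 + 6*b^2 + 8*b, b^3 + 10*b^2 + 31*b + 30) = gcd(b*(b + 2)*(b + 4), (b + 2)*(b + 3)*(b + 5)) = b + 2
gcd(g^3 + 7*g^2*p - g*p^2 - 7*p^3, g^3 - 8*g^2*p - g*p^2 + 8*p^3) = -g^2 + p^2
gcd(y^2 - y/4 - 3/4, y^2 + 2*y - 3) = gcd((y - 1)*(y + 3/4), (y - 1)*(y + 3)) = y - 1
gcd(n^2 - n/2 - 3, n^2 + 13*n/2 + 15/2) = n + 3/2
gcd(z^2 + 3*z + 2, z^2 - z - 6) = z + 2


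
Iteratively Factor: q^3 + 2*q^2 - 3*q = (q - 1)*(q^2 + 3*q) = q*(q - 1)*(q + 3)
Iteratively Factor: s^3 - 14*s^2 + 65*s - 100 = (s - 4)*(s^2 - 10*s + 25) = (s - 5)*(s - 4)*(s - 5)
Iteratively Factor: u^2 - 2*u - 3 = (u - 3)*(u + 1)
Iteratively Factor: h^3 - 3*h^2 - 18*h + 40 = (h - 5)*(h^2 + 2*h - 8) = (h - 5)*(h - 2)*(h + 4)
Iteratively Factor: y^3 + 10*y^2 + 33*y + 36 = (y + 3)*(y^2 + 7*y + 12) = (y + 3)^2*(y + 4)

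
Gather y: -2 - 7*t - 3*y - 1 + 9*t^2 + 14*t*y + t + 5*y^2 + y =9*t^2 - 6*t + 5*y^2 + y*(14*t - 2) - 3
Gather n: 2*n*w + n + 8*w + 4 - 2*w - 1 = n*(2*w + 1) + 6*w + 3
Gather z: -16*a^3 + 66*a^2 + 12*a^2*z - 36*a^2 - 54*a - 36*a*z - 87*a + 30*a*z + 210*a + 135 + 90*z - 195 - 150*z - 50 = -16*a^3 + 30*a^2 + 69*a + z*(12*a^2 - 6*a - 60) - 110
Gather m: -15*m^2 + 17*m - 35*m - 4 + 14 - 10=-15*m^2 - 18*m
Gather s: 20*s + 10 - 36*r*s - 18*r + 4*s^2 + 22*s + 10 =-18*r + 4*s^2 + s*(42 - 36*r) + 20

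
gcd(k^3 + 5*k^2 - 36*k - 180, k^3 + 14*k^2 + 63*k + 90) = k^2 + 11*k + 30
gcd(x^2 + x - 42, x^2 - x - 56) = x + 7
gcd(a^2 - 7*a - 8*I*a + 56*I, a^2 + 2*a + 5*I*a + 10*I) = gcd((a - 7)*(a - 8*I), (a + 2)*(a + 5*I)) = 1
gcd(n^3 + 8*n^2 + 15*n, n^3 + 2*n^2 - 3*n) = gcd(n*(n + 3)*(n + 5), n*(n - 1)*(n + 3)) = n^2 + 3*n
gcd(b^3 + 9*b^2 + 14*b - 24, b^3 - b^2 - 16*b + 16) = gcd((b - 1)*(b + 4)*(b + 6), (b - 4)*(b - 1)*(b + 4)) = b^2 + 3*b - 4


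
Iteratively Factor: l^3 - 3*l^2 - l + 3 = (l - 1)*(l^2 - 2*l - 3) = (l - 3)*(l - 1)*(l + 1)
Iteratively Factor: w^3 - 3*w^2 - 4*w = (w - 4)*(w^2 + w) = w*(w - 4)*(w + 1)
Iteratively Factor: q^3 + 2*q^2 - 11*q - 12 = (q + 4)*(q^2 - 2*q - 3) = (q + 1)*(q + 4)*(q - 3)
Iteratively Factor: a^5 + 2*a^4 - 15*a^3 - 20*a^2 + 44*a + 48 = (a + 2)*(a^4 - 15*a^2 + 10*a + 24) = (a + 2)*(a + 4)*(a^3 - 4*a^2 + a + 6) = (a - 2)*(a + 2)*(a + 4)*(a^2 - 2*a - 3) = (a - 3)*(a - 2)*(a + 2)*(a + 4)*(a + 1)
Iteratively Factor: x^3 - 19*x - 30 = (x - 5)*(x^2 + 5*x + 6) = (x - 5)*(x + 2)*(x + 3)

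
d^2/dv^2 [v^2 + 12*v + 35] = 2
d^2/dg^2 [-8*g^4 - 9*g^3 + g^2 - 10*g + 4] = -96*g^2 - 54*g + 2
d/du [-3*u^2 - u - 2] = -6*u - 1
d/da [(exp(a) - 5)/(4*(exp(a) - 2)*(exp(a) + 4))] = (-exp(2*a) + 10*exp(a) + 2)*exp(a)/(4*(exp(4*a) + 4*exp(3*a) - 12*exp(2*a) - 32*exp(a) + 64))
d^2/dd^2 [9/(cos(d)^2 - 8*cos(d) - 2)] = 18*(2*sin(d)^4 - 37*sin(d)^2 + 7*cos(d) - 3*cos(3*d) - 31)/(sin(d)^2 + 8*cos(d) + 1)^3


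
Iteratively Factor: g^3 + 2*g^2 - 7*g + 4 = (g - 1)*(g^2 + 3*g - 4) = (g - 1)^2*(g + 4)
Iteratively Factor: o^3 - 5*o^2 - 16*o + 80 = (o + 4)*(o^2 - 9*o + 20) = (o - 5)*(o + 4)*(o - 4)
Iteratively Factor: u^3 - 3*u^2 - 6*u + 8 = (u - 4)*(u^2 + u - 2) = (u - 4)*(u + 2)*(u - 1)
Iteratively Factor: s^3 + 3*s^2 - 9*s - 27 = (s - 3)*(s^2 + 6*s + 9) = (s - 3)*(s + 3)*(s + 3)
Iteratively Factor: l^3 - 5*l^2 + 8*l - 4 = (l - 1)*(l^2 - 4*l + 4) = (l - 2)*(l - 1)*(l - 2)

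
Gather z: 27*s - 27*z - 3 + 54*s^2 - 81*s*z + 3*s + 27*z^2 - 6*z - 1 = 54*s^2 + 30*s + 27*z^2 + z*(-81*s - 33) - 4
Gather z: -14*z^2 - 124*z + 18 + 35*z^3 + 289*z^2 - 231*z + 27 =35*z^3 + 275*z^2 - 355*z + 45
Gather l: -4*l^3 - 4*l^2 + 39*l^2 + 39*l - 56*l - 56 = -4*l^3 + 35*l^2 - 17*l - 56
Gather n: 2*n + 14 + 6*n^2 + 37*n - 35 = 6*n^2 + 39*n - 21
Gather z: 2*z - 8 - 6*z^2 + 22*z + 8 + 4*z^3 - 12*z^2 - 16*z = 4*z^3 - 18*z^2 + 8*z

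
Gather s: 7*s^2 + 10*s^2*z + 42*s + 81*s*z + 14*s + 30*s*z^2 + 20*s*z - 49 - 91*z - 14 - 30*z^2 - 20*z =s^2*(10*z + 7) + s*(30*z^2 + 101*z + 56) - 30*z^2 - 111*z - 63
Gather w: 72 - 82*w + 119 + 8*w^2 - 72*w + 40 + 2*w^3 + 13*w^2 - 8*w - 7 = 2*w^3 + 21*w^2 - 162*w + 224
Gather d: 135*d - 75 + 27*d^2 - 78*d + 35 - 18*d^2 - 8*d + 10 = 9*d^2 + 49*d - 30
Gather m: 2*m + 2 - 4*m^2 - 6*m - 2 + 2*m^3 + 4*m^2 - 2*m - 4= 2*m^3 - 6*m - 4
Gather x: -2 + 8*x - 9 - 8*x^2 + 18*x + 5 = -8*x^2 + 26*x - 6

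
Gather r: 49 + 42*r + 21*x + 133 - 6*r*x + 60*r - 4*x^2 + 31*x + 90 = r*(102 - 6*x) - 4*x^2 + 52*x + 272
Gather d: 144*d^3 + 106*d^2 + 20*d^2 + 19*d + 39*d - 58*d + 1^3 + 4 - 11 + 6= 144*d^3 + 126*d^2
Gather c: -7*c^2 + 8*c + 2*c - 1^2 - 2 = -7*c^2 + 10*c - 3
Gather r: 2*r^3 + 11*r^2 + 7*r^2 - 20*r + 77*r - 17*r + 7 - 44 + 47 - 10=2*r^3 + 18*r^2 + 40*r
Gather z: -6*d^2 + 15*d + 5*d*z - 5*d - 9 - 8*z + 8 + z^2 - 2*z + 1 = -6*d^2 + 10*d + z^2 + z*(5*d - 10)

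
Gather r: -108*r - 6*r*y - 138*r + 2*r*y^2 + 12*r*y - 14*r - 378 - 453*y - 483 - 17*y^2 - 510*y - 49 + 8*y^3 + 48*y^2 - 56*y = r*(2*y^2 + 6*y - 260) + 8*y^3 + 31*y^2 - 1019*y - 910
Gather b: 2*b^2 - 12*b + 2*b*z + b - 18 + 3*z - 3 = 2*b^2 + b*(2*z - 11) + 3*z - 21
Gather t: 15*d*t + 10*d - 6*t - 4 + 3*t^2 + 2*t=10*d + 3*t^2 + t*(15*d - 4) - 4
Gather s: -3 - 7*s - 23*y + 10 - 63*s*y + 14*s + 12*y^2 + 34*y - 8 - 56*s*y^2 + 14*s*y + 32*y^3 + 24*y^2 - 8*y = s*(-56*y^2 - 49*y + 7) + 32*y^3 + 36*y^2 + 3*y - 1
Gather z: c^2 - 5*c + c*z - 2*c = c^2 + c*z - 7*c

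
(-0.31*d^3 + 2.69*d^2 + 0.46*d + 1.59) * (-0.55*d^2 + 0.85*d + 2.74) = 0.1705*d^5 - 1.743*d^4 + 1.1841*d^3 + 6.8871*d^2 + 2.6119*d + 4.3566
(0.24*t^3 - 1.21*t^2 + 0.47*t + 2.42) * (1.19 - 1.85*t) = -0.444*t^4 + 2.5241*t^3 - 2.3094*t^2 - 3.9177*t + 2.8798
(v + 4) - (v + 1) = 3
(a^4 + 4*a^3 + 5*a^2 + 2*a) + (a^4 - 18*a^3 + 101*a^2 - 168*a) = 2*a^4 - 14*a^3 + 106*a^2 - 166*a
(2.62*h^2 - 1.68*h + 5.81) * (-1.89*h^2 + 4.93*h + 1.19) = -4.9518*h^4 + 16.0918*h^3 - 16.1455*h^2 + 26.6441*h + 6.9139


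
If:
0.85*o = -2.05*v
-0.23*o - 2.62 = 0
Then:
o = -11.39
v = 4.72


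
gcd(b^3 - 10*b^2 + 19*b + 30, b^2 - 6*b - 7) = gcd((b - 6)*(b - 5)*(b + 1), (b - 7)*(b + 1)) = b + 1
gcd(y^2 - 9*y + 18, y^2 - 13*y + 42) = y - 6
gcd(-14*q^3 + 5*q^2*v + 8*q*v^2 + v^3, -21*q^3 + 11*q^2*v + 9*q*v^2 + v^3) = 7*q^2 - 6*q*v - v^2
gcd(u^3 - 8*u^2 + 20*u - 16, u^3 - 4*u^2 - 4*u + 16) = u^2 - 6*u + 8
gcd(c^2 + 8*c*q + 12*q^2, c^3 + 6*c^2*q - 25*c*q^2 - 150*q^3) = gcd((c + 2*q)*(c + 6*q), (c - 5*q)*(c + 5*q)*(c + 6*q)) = c + 6*q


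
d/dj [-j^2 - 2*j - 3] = -2*j - 2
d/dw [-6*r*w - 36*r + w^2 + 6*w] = -6*r + 2*w + 6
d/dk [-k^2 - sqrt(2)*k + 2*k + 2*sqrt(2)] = -2*k - sqrt(2) + 2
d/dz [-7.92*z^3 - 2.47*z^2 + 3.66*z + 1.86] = -23.76*z^2 - 4.94*z + 3.66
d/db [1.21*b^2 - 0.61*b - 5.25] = 2.42*b - 0.61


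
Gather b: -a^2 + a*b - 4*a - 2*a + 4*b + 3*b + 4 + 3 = -a^2 - 6*a + b*(a + 7) + 7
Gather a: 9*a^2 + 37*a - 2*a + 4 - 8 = 9*a^2 + 35*a - 4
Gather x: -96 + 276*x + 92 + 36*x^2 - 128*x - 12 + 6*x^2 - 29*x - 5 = 42*x^2 + 119*x - 21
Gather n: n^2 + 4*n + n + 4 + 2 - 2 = n^2 + 5*n + 4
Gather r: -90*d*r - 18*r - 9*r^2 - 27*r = -9*r^2 + r*(-90*d - 45)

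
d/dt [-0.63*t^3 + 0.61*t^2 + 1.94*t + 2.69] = -1.89*t^2 + 1.22*t + 1.94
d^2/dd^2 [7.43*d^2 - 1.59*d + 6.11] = 14.8600000000000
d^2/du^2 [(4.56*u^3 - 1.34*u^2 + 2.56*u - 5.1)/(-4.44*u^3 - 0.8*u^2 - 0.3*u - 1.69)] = (85.226688*u^6 - 266.357376*u^5 + 1551.801312*u^4 + 163.484944*u^3 + 266.112192*u^2 - 279.642336*u - 2.622212)/(87.528384*u^9 + 47.31264*u^8 + 26.26704*u^7 + 106.853552*u^6 + 37.79208*u^5 + 16.96728*u^4 + 40.503852*u^3 + 7.31094*u^2 + 2.57049*u + 4.826809)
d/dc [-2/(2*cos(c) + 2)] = -sin(c)/(cos(c) + 1)^2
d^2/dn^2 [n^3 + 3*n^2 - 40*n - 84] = 6*n + 6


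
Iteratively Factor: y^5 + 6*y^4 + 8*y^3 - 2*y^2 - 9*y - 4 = (y + 1)*(y^4 + 5*y^3 + 3*y^2 - 5*y - 4) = (y + 1)^2*(y^3 + 4*y^2 - y - 4) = (y - 1)*(y + 1)^2*(y^2 + 5*y + 4) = (y - 1)*(y + 1)^3*(y + 4)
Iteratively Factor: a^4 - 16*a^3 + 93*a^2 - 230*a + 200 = (a - 2)*(a^3 - 14*a^2 + 65*a - 100) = (a - 5)*(a - 2)*(a^2 - 9*a + 20) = (a - 5)^2*(a - 2)*(a - 4)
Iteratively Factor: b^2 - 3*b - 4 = (b + 1)*(b - 4)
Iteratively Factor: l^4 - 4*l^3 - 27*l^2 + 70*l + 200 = (l + 2)*(l^3 - 6*l^2 - 15*l + 100) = (l - 5)*(l + 2)*(l^2 - l - 20) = (l - 5)*(l + 2)*(l + 4)*(l - 5)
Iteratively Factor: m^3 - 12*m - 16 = (m + 2)*(m^2 - 2*m - 8) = (m + 2)^2*(m - 4)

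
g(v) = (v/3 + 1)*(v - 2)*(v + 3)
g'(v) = (v/3 + 1)*(v - 2) + (v/3 + 1)*(v + 3) + (v - 2)*(v + 3)/3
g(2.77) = 8.55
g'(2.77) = 14.06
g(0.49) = -6.13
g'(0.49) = 0.55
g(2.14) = 1.23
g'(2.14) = 9.29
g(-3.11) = -0.02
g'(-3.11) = 0.38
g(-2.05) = -1.22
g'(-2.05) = -2.26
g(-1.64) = -2.24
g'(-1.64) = -2.68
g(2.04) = 0.34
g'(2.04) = 8.60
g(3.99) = 32.41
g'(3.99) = 25.56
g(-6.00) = -24.00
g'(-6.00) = 19.00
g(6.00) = 108.00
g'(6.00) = 51.00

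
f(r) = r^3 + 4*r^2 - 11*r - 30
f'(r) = 3*r^2 + 8*r - 11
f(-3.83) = 14.62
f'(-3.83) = 2.37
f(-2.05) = 0.74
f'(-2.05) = -14.79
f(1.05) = -35.98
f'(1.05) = 0.71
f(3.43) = 19.68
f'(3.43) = 51.73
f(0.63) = -35.09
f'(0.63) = -4.77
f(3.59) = 28.33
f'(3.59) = 56.38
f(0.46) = -34.12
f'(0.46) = -6.69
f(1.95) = -28.83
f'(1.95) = 16.01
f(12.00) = 2142.00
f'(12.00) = 517.00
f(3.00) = 0.00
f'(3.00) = 40.00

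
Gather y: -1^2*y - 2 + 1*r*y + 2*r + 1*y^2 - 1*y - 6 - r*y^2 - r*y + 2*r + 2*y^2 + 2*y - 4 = 4*r + y^2*(3 - r) - 12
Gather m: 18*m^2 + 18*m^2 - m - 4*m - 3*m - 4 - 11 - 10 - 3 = 36*m^2 - 8*m - 28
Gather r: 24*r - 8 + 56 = 24*r + 48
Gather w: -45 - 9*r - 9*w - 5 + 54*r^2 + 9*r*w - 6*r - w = 54*r^2 - 15*r + w*(9*r - 10) - 50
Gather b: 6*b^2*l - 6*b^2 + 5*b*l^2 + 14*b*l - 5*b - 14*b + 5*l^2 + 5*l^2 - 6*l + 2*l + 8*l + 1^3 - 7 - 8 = b^2*(6*l - 6) + b*(5*l^2 + 14*l - 19) + 10*l^2 + 4*l - 14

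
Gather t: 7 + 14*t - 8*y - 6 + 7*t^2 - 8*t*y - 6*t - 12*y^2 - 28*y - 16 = 7*t^2 + t*(8 - 8*y) - 12*y^2 - 36*y - 15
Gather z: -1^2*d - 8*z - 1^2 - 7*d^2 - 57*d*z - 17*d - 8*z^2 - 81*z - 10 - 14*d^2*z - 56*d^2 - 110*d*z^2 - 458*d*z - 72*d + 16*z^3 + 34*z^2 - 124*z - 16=-63*d^2 - 90*d + 16*z^3 + z^2*(26 - 110*d) + z*(-14*d^2 - 515*d - 213) - 27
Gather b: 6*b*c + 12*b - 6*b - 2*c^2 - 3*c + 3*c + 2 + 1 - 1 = b*(6*c + 6) - 2*c^2 + 2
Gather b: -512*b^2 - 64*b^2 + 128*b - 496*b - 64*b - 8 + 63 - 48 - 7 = -576*b^2 - 432*b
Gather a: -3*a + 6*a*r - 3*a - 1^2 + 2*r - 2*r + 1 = a*(6*r - 6)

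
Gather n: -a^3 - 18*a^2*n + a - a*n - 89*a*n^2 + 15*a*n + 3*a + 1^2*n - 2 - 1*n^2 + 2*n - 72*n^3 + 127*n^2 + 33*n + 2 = -a^3 + 4*a - 72*n^3 + n^2*(126 - 89*a) + n*(-18*a^2 + 14*a + 36)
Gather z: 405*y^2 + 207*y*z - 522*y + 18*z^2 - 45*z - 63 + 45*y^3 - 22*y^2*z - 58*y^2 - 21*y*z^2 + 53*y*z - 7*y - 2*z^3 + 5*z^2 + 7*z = 45*y^3 + 347*y^2 - 529*y - 2*z^3 + z^2*(23 - 21*y) + z*(-22*y^2 + 260*y - 38) - 63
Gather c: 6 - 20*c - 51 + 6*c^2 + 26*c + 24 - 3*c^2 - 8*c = 3*c^2 - 2*c - 21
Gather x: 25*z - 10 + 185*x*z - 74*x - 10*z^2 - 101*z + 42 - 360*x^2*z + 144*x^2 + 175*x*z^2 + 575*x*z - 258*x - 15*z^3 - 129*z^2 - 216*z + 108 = x^2*(144 - 360*z) + x*(175*z^2 + 760*z - 332) - 15*z^3 - 139*z^2 - 292*z + 140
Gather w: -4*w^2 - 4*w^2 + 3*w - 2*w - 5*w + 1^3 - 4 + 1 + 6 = -8*w^2 - 4*w + 4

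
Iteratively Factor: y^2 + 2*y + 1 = (y + 1)*(y + 1)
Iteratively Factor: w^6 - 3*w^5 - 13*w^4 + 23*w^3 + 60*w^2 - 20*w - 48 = (w + 2)*(w^5 - 5*w^4 - 3*w^3 + 29*w^2 + 2*w - 24) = (w + 2)^2*(w^4 - 7*w^3 + 11*w^2 + 7*w - 12) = (w - 4)*(w + 2)^2*(w^3 - 3*w^2 - w + 3) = (w - 4)*(w - 1)*(w + 2)^2*(w^2 - 2*w - 3) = (w - 4)*(w - 3)*(w - 1)*(w + 2)^2*(w + 1)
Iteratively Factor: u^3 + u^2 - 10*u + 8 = (u - 1)*(u^2 + 2*u - 8) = (u - 2)*(u - 1)*(u + 4)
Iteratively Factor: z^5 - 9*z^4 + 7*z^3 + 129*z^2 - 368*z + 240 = (z + 4)*(z^4 - 13*z^3 + 59*z^2 - 107*z + 60) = (z - 5)*(z + 4)*(z^3 - 8*z^2 + 19*z - 12) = (z - 5)*(z - 1)*(z + 4)*(z^2 - 7*z + 12) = (z - 5)*(z - 4)*(z - 1)*(z + 4)*(z - 3)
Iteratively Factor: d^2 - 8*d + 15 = (d - 3)*(d - 5)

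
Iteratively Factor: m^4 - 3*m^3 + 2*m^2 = (m)*(m^3 - 3*m^2 + 2*m) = m^2*(m^2 - 3*m + 2) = m^2*(m - 2)*(m - 1)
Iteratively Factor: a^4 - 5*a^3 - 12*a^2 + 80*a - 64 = (a + 4)*(a^3 - 9*a^2 + 24*a - 16) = (a - 1)*(a + 4)*(a^2 - 8*a + 16) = (a - 4)*(a - 1)*(a + 4)*(a - 4)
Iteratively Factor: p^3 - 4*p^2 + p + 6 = (p + 1)*(p^2 - 5*p + 6) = (p - 2)*(p + 1)*(p - 3)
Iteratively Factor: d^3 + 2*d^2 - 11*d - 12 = (d - 3)*(d^2 + 5*d + 4) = (d - 3)*(d + 1)*(d + 4)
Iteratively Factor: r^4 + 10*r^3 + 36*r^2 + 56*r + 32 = (r + 2)*(r^3 + 8*r^2 + 20*r + 16) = (r + 2)^2*(r^2 + 6*r + 8) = (r + 2)^2*(r + 4)*(r + 2)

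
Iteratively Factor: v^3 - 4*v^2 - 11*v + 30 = (v + 3)*(v^2 - 7*v + 10) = (v - 5)*(v + 3)*(v - 2)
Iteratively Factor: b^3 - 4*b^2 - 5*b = (b)*(b^2 - 4*b - 5) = b*(b - 5)*(b + 1)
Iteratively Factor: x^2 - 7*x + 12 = (x - 3)*(x - 4)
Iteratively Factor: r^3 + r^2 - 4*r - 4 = (r - 2)*(r^2 + 3*r + 2) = (r - 2)*(r + 1)*(r + 2)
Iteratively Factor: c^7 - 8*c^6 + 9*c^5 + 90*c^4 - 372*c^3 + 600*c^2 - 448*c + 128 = (c - 4)*(c^6 - 4*c^5 - 7*c^4 + 62*c^3 - 124*c^2 + 104*c - 32) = (c - 4)*(c - 1)*(c^5 - 3*c^4 - 10*c^3 + 52*c^2 - 72*c + 32) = (c - 4)*(c - 2)*(c - 1)*(c^4 - c^3 - 12*c^2 + 28*c - 16) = (c - 4)*(c - 2)*(c - 1)^2*(c^3 - 12*c + 16) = (c - 4)*(c - 2)*(c - 1)^2*(c + 4)*(c^2 - 4*c + 4) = (c - 4)*(c - 2)^2*(c - 1)^2*(c + 4)*(c - 2)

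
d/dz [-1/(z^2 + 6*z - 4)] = 2*(z + 3)/(z^2 + 6*z - 4)^2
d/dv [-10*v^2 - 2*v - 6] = -20*v - 2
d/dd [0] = 0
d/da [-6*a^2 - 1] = -12*a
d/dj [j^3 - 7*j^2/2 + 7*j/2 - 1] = 3*j^2 - 7*j + 7/2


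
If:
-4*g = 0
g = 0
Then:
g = 0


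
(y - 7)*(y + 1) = y^2 - 6*y - 7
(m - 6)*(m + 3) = m^2 - 3*m - 18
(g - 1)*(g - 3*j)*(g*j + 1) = g^3*j - 3*g^2*j^2 - g^2*j + g^2 + 3*g*j^2 - 3*g*j - g + 3*j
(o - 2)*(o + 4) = o^2 + 2*o - 8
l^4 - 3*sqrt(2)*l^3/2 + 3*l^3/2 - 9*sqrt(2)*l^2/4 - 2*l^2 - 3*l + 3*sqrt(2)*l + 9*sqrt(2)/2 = (l + 3/2)*(l - 3*sqrt(2)/2)*(l - sqrt(2))*(l + sqrt(2))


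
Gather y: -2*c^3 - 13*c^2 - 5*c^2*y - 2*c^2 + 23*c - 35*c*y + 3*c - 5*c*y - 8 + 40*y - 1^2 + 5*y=-2*c^3 - 15*c^2 + 26*c + y*(-5*c^2 - 40*c + 45) - 9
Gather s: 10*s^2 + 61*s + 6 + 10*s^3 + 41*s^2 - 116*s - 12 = 10*s^3 + 51*s^2 - 55*s - 6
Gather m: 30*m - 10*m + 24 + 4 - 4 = 20*m + 24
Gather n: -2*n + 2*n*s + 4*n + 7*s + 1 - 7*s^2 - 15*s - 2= n*(2*s + 2) - 7*s^2 - 8*s - 1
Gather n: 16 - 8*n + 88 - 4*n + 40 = 144 - 12*n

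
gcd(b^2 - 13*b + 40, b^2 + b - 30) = b - 5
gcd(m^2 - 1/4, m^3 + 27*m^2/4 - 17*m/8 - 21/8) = m + 1/2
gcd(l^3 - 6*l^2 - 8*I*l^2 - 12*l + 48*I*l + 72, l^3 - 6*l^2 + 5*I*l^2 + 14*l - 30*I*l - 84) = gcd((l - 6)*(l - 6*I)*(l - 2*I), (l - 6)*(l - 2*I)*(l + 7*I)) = l^2 + l*(-6 - 2*I) + 12*I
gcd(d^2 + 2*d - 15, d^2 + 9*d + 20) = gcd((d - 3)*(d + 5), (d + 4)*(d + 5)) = d + 5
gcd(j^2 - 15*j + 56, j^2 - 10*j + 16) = j - 8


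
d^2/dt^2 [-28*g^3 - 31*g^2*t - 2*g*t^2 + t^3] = -4*g + 6*t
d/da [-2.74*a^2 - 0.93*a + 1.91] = -5.48*a - 0.93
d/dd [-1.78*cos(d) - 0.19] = 1.78*sin(d)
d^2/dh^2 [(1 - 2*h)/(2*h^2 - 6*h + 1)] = 4*(-2*(2*h - 3)^2*(2*h - 1) + (6*h - 7)*(2*h^2 - 6*h + 1))/(2*h^2 - 6*h + 1)^3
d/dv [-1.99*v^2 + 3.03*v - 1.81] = 3.03 - 3.98*v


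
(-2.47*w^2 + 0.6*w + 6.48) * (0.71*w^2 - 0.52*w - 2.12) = -1.7537*w^4 + 1.7104*w^3 + 9.5252*w^2 - 4.6416*w - 13.7376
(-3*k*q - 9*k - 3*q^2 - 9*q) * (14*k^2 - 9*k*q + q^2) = -42*k^3*q - 126*k^3 - 15*k^2*q^2 - 45*k^2*q + 24*k*q^3 + 72*k*q^2 - 3*q^4 - 9*q^3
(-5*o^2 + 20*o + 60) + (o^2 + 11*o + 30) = -4*o^2 + 31*o + 90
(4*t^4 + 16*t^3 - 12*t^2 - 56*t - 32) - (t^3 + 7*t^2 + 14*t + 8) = 4*t^4 + 15*t^3 - 19*t^2 - 70*t - 40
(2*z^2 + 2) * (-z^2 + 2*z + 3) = -2*z^4 + 4*z^3 + 4*z^2 + 4*z + 6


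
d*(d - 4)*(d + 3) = d^3 - d^2 - 12*d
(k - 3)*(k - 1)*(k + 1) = k^3 - 3*k^2 - k + 3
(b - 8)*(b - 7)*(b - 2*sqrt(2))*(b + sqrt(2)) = b^4 - 15*b^3 - sqrt(2)*b^3 + 15*sqrt(2)*b^2 + 52*b^2 - 56*sqrt(2)*b + 60*b - 224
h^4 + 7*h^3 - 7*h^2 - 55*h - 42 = (h - 3)*(h + 1)*(h + 2)*(h + 7)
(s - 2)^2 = s^2 - 4*s + 4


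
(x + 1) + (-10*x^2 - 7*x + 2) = -10*x^2 - 6*x + 3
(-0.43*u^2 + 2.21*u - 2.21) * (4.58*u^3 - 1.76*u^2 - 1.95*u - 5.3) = -1.9694*u^5 + 10.8786*u^4 - 13.1729*u^3 + 1.8591*u^2 - 7.4035*u + 11.713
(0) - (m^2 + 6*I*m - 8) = -m^2 - 6*I*m + 8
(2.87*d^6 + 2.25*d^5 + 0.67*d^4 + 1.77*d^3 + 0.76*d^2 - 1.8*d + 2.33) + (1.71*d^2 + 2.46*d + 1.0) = 2.87*d^6 + 2.25*d^5 + 0.67*d^4 + 1.77*d^3 + 2.47*d^2 + 0.66*d + 3.33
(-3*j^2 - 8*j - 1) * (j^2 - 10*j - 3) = -3*j^4 + 22*j^3 + 88*j^2 + 34*j + 3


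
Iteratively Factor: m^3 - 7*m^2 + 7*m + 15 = (m - 3)*(m^2 - 4*m - 5) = (m - 3)*(m + 1)*(m - 5)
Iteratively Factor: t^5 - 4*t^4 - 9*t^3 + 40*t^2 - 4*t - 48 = (t + 1)*(t^4 - 5*t^3 - 4*t^2 + 44*t - 48) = (t - 4)*(t + 1)*(t^3 - t^2 - 8*t + 12) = (t - 4)*(t + 1)*(t + 3)*(t^2 - 4*t + 4) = (t - 4)*(t - 2)*(t + 1)*(t + 3)*(t - 2)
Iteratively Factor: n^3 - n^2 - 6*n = (n - 3)*(n^2 + 2*n) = n*(n - 3)*(n + 2)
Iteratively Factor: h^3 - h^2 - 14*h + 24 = (h - 3)*(h^2 + 2*h - 8) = (h - 3)*(h + 4)*(h - 2)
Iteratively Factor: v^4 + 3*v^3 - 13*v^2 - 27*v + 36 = (v - 1)*(v^3 + 4*v^2 - 9*v - 36) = (v - 3)*(v - 1)*(v^2 + 7*v + 12) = (v - 3)*(v - 1)*(v + 3)*(v + 4)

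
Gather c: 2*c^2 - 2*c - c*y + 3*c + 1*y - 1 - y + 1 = 2*c^2 + c*(1 - y)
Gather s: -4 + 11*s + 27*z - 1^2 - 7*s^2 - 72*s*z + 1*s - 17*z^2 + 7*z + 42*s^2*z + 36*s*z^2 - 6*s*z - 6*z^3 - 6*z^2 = s^2*(42*z - 7) + s*(36*z^2 - 78*z + 12) - 6*z^3 - 23*z^2 + 34*z - 5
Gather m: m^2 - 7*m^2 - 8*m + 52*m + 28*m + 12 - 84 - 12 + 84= -6*m^2 + 72*m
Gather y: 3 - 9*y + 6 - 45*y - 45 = -54*y - 36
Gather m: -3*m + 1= 1 - 3*m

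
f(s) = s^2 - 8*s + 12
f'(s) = 2*s - 8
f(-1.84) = 30.11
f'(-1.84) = -11.68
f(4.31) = -3.90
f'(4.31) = 0.62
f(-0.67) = 17.81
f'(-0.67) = -9.34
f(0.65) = 7.22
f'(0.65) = -6.70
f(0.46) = 8.53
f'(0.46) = -7.08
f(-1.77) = 29.29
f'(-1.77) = -11.54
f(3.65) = -3.88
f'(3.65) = -0.70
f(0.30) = 9.69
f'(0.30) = -7.40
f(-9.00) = 165.00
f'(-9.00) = -26.00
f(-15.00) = 357.00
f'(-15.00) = -38.00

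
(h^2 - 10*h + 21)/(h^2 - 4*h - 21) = (h - 3)/(h + 3)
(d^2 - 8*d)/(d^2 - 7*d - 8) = d/(d + 1)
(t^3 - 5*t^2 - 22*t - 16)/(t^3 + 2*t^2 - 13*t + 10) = (t^3 - 5*t^2 - 22*t - 16)/(t^3 + 2*t^2 - 13*t + 10)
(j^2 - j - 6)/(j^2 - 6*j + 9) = (j + 2)/(j - 3)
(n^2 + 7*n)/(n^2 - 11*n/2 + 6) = 2*n*(n + 7)/(2*n^2 - 11*n + 12)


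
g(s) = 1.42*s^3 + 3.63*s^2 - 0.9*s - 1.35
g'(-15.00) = 848.70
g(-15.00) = -3963.60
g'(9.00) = 409.50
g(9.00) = 1319.76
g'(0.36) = 2.27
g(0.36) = -1.14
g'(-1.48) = -2.31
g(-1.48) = 3.33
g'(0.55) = 4.38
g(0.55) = -0.51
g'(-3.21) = 19.69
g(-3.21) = -8.03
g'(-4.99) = 68.95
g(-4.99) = -82.91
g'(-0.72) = -3.92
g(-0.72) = 0.65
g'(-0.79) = -3.98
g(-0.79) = 0.93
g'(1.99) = 30.42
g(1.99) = 22.42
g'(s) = 4.26*s^2 + 7.26*s - 0.9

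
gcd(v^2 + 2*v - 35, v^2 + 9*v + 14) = v + 7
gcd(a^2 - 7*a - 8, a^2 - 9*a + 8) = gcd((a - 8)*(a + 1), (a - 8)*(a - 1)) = a - 8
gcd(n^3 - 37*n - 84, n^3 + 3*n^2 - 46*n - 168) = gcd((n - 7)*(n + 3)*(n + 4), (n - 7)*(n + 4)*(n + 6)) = n^2 - 3*n - 28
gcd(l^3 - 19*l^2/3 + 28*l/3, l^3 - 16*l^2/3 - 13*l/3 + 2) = 1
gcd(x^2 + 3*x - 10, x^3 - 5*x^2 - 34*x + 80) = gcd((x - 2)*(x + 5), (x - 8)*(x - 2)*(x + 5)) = x^2 + 3*x - 10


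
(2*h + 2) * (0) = 0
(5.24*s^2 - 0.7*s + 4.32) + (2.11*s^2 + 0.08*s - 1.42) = 7.35*s^2 - 0.62*s + 2.9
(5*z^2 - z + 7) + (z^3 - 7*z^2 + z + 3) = z^3 - 2*z^2 + 10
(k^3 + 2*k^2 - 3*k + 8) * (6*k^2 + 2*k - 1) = 6*k^5 + 14*k^4 - 15*k^3 + 40*k^2 + 19*k - 8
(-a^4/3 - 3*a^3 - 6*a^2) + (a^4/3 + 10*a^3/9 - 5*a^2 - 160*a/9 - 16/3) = -17*a^3/9 - 11*a^2 - 160*a/9 - 16/3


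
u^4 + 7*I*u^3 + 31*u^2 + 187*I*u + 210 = (u - 5*I)*(u - I)*(u + 6*I)*(u + 7*I)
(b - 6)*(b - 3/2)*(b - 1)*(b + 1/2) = b^4 - 8*b^3 + 49*b^2/4 - 3*b/4 - 9/2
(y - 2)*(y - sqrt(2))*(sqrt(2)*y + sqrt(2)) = sqrt(2)*y^3 - 2*y^2 - sqrt(2)*y^2 - 2*sqrt(2)*y + 2*y + 4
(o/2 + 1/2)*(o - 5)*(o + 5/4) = o^3/2 - 11*o^2/8 - 5*o - 25/8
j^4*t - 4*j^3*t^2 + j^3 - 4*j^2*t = j^2*(j - 4*t)*(j*t + 1)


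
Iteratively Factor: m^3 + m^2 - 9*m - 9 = (m + 3)*(m^2 - 2*m - 3) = (m + 1)*(m + 3)*(m - 3)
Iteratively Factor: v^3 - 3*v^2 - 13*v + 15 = (v - 1)*(v^2 - 2*v - 15) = (v - 1)*(v + 3)*(v - 5)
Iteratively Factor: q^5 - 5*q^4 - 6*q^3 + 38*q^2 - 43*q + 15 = (q - 1)*(q^4 - 4*q^3 - 10*q^2 + 28*q - 15) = (q - 1)*(q + 3)*(q^3 - 7*q^2 + 11*q - 5) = (q - 5)*(q - 1)*(q + 3)*(q^2 - 2*q + 1) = (q - 5)*(q - 1)^2*(q + 3)*(q - 1)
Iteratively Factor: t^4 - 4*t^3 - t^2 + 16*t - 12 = (t - 1)*(t^3 - 3*t^2 - 4*t + 12) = (t - 1)*(t + 2)*(t^2 - 5*t + 6) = (t - 2)*(t - 1)*(t + 2)*(t - 3)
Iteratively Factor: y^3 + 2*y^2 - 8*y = (y + 4)*(y^2 - 2*y) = (y - 2)*(y + 4)*(y)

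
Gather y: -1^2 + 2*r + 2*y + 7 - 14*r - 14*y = -12*r - 12*y + 6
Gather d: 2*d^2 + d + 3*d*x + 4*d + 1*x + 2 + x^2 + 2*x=2*d^2 + d*(3*x + 5) + x^2 + 3*x + 2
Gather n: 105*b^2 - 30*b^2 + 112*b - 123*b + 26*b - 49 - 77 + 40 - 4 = 75*b^2 + 15*b - 90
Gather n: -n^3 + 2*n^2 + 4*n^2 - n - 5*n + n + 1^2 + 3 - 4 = -n^3 + 6*n^2 - 5*n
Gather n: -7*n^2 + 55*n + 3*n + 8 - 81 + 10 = -7*n^2 + 58*n - 63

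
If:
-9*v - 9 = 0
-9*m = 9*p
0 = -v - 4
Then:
No Solution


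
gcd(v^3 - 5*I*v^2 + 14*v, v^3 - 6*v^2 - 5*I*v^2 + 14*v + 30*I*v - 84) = v^2 - 5*I*v + 14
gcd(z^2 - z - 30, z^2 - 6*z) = z - 6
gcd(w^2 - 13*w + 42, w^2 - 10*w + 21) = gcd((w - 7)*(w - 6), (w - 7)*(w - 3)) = w - 7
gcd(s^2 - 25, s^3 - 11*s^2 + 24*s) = 1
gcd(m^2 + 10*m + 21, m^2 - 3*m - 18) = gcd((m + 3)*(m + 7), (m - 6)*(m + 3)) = m + 3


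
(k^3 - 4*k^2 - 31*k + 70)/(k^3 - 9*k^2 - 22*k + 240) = (k^2 - 9*k + 14)/(k^2 - 14*k + 48)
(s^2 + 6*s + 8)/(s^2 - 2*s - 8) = (s + 4)/(s - 4)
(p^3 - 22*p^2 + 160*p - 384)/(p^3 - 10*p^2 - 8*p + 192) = (p - 8)/(p + 4)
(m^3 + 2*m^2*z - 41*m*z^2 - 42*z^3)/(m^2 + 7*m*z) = m - 5*z - 6*z^2/m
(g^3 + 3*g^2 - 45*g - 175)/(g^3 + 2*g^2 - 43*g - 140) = (g + 5)/(g + 4)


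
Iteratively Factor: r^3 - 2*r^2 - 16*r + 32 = (r - 4)*(r^2 + 2*r - 8) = (r - 4)*(r - 2)*(r + 4)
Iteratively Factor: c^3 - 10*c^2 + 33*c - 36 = (c - 4)*(c^2 - 6*c + 9) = (c - 4)*(c - 3)*(c - 3)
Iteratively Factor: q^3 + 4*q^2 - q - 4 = (q + 4)*(q^2 - 1) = (q - 1)*(q + 4)*(q + 1)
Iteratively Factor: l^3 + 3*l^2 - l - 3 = (l + 3)*(l^2 - 1) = (l + 1)*(l + 3)*(l - 1)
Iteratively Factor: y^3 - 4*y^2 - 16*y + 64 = (y + 4)*(y^2 - 8*y + 16) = (y - 4)*(y + 4)*(y - 4)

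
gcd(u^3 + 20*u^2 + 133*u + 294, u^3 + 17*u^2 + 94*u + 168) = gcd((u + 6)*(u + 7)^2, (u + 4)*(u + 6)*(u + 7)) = u^2 + 13*u + 42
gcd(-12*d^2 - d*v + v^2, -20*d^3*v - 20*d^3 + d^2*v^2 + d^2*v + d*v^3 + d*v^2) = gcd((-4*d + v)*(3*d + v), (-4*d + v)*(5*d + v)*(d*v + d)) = -4*d + v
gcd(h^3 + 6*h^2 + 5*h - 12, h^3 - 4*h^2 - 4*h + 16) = 1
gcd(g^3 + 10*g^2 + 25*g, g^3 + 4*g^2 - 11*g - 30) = g + 5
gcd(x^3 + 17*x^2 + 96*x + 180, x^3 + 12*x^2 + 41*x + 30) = x^2 + 11*x + 30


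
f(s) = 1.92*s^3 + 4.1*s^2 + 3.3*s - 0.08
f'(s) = 5.76*s^2 + 8.2*s + 3.3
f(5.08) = 374.20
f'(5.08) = 193.60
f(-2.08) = -6.48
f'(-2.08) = 11.16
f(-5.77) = -251.45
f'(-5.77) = 147.75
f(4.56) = 282.27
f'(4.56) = 160.46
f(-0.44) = -0.90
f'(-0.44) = 0.81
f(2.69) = 75.84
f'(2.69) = 67.04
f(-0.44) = -0.90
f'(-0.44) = 0.81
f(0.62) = 4.00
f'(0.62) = 10.60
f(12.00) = 3947.68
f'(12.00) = 931.14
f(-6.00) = -287.00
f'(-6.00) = 161.46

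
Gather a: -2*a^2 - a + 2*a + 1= -2*a^2 + a + 1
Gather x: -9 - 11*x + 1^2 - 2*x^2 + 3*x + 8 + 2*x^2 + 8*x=0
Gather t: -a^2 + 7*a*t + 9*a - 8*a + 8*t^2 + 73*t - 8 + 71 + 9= -a^2 + a + 8*t^2 + t*(7*a + 73) + 72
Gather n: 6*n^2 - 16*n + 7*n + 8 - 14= 6*n^2 - 9*n - 6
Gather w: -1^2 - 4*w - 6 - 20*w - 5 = -24*w - 12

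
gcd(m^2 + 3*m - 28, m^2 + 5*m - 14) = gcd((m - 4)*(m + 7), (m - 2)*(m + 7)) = m + 7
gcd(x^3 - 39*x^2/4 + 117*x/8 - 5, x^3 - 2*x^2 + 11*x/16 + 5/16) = x - 5/4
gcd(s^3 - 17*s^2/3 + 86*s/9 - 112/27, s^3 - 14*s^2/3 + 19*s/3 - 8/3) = s - 8/3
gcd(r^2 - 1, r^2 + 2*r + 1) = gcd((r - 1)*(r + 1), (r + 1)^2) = r + 1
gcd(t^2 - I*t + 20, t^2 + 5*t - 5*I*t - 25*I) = t - 5*I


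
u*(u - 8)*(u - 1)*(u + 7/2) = u^4 - 11*u^3/2 - 47*u^2/2 + 28*u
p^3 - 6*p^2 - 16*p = p*(p - 8)*(p + 2)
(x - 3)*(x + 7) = x^2 + 4*x - 21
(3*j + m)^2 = 9*j^2 + 6*j*m + m^2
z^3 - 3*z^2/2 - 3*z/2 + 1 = (z - 2)*(z - 1/2)*(z + 1)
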